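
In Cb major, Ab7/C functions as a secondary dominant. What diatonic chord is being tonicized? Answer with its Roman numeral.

The chord is a dominant seventh chord on Ab.
A dominant resolves down a perfect fifth: Ab → Db. In Cb major, Db is scale degree 2, i.e. ii.

ii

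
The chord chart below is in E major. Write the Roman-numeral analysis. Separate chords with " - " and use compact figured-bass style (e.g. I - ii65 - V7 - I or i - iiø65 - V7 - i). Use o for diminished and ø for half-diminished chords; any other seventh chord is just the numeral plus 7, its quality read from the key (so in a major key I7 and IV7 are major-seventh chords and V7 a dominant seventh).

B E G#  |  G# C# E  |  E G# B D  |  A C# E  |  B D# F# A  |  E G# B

B-E-G# has root E, degree 1 in E major, so I64.
G#-C#-E has root C#, degree 6 in E major, so vi64.
E-G#-B-D is the secondary dominant of IV (dominant seventh chord on E): V7/IV.
A-C#-E has root A, degree 4 in E major, so IV.
B-D#-F#-A: dominant seventh chord on B = scale degree 5 → V7.
E-G#-B: major triad on E = scale degree 1 → I.

I64 - vi64 - V7/IV - IV - V7 - I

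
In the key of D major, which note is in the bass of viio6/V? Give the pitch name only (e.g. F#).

B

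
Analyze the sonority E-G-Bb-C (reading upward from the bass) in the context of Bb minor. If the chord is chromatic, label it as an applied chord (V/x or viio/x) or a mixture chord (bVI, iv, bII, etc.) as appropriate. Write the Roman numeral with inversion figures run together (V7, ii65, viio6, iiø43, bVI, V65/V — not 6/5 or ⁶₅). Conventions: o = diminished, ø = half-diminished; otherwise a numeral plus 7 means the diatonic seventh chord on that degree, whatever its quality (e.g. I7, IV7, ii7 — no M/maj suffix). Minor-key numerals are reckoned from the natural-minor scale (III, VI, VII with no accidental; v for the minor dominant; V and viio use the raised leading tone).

V65/V

The pitches C-E-G-Bb form a dominant seventh chord rooted on C.
C is not a diatonic chord root with this quality in Bb minor, but it lies a perfect fifth above F (V), so the chord functions as an applied dominant of V.
With E in the bass the chord is in first inversion, so the figured bass is 65.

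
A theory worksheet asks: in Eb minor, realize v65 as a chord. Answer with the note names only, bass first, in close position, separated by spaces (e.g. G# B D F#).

In Eb minor, the fifth degree is Bb, and the diatonic chord built there is a minor seventh chord.
That chord is spelled Bb-Db-F-Ab.
The figured bass 65 indicates first inversion, placing the third (Db) in the bass: Db-F-Ab-Bb.

Db F Ab Bb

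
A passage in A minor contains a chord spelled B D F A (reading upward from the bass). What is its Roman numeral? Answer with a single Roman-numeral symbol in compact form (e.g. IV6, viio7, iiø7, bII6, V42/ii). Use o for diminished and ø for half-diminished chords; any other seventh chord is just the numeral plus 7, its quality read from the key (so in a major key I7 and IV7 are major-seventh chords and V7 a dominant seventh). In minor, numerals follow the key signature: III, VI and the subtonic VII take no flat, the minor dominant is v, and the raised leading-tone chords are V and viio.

Stacked in thirds the chord is B-D-F-A: a half-diminished seventh chord on B.
In A minor, B is the supertonic; the diatonic half-diminished seventh chord there is iiø7.

iiø7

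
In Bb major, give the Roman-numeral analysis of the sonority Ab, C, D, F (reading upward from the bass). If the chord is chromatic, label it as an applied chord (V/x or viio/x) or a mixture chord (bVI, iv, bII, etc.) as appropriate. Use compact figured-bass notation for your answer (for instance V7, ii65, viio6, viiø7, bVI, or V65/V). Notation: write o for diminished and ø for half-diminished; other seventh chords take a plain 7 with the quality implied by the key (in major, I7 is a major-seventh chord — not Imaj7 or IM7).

viiø43/IV

Stacked in thirds the chord is D-F-Ab-C: a half-diminished seventh chord on D.
D sits a half step below Eb (IV in Bb major); a diminished chord there is the applied leading-tone chord of IV.
With Ab in the bass the chord is in second inversion, so the figured bass is 43.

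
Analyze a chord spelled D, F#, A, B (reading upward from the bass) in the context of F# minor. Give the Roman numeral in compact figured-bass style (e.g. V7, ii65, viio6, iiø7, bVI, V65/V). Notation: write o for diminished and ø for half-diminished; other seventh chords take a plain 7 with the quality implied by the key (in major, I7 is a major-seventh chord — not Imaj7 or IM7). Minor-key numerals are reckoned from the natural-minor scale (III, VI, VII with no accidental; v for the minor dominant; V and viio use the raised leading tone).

iv65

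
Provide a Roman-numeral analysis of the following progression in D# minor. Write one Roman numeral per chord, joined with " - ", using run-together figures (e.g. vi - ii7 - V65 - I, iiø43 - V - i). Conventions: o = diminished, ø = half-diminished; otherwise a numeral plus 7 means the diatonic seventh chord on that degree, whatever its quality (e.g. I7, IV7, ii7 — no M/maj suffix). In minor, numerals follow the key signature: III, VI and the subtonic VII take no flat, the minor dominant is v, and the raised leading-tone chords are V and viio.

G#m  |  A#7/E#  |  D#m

G#m: root G# is the subdominant; minor triad there is iv.
A#7/E# has root A#, degree 5 in D# minor, so V43.
D#m: root D# is the tonic; minor triad there is i.

iv - V43 - i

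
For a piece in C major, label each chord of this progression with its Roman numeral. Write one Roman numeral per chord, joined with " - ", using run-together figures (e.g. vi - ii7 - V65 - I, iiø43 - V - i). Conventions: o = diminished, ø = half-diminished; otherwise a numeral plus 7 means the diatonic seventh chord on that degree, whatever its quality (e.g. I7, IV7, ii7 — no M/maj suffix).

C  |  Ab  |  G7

C: major triad on C = scale degree 1 → I.
Ab is non-diatonic — bVI, a mixture chord from C minor.
G7: dominant seventh chord on G = scale degree 5 → V7.

I - bVI - V7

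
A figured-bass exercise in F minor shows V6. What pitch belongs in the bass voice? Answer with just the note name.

E

V in F minor has root C; the chord is C-E-G.
The figure 6 means first inversion — the third is in the bass.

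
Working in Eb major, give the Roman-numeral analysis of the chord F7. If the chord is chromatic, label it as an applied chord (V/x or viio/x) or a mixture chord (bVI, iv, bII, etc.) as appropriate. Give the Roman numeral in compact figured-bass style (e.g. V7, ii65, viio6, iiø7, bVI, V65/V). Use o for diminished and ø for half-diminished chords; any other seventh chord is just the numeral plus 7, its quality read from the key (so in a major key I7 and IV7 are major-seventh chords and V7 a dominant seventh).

Stacked in thirds the chord is F-A-C-Eb: a dominant seventh chord on F.
F is not a diatonic chord root with this quality in Eb major, but it lies a perfect fifth above Bb (V), so the chord functions as an applied dominant of V.

V7/V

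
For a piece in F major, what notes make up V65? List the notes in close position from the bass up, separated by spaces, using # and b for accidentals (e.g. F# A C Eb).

E G Bb C

In F major, the dominant is C, and the diatonic chord built there is a dominant seventh chord.
Stacking thirds from C gives C-E-G-Bb.
The figured bass 65 indicates first inversion, placing the third (E) in the bass: E-G-Bb-C.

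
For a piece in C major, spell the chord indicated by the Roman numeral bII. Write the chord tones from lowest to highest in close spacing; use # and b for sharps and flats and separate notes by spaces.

Db F Ab

bII is the Neapolitan chord — a major triad on the lowered second degree. In C major that root is Db.
So the chord is Db-F-Ab.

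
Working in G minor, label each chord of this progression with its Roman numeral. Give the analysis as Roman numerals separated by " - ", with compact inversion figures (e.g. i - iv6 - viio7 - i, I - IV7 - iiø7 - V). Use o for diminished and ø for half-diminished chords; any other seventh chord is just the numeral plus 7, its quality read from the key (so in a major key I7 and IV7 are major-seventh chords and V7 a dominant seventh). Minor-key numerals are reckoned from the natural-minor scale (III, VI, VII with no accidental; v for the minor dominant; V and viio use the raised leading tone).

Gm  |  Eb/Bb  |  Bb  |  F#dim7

Gm has root G, degree 1 in G minor, so i.
Eb/Bb: root Eb is the submediant; major triad there is VI64.
Bb: root Bb is the mediant; major triad there is III.
F#dim7: root F# is the leading tone; fully diminished seventh chord there is viio7.

i - VI64 - III - viio7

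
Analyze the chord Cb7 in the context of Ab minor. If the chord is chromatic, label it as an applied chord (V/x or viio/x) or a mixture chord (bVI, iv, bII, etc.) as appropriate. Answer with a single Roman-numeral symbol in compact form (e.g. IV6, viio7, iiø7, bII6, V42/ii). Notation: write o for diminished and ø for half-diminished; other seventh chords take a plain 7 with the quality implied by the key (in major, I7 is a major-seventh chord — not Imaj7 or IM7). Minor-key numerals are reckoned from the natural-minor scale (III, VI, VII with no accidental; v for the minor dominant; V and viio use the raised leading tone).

V7/VI

Stacked in thirds the chord is Cb-Eb-Gb-Bbb: a dominant seventh chord on Cb.
Cb is not a diatonic chord root with this quality in Ab minor, but it lies a perfect fifth above Fb (VI), so the chord functions as an applied dominant of VI.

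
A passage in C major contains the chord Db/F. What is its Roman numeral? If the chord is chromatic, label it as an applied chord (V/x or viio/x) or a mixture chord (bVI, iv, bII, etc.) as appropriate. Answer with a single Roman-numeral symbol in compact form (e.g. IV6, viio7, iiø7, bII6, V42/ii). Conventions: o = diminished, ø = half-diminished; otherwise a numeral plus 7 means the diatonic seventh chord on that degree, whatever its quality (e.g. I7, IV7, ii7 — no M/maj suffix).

The pitches Db-F-Ab form a major triad rooted on Db.
Db is the lowered second degree of C major (diatonic 2 would be D). This is the Neapolitan sixth — a major triad on the lowered second degree, here in its customary first inversion.
With F in the bass the chord is in first inversion, so the figured bass is 6.

bII6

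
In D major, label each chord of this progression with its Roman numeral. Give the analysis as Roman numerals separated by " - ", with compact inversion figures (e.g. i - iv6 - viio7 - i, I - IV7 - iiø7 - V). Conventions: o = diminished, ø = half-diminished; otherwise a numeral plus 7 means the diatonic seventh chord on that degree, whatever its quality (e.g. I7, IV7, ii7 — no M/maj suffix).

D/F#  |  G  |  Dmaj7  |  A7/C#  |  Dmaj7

I6 - IV - I7 - V65 - I7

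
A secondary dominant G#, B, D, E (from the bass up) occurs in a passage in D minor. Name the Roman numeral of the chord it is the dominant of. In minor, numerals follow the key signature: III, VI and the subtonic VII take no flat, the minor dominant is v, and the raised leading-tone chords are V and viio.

The chord is a dominant seventh chord on E.
A dominant resolves down a perfect fifth: E → A. In D minor, A is scale degree 5, i.e. V.

V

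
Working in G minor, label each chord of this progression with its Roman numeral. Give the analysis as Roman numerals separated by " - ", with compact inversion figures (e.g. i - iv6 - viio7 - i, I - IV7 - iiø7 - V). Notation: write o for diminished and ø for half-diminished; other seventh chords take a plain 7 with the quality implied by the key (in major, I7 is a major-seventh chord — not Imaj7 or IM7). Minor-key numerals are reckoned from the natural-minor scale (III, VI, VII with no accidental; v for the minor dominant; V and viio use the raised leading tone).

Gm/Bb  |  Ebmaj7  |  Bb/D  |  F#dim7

i6 - VI7 - III6 - viio7

Gm/Bb: minor triad on G = scale degree 1 → i6.
Ebmaj7 has root Eb, degree 6 in G minor, so VI7.
Bb/D: root Bb is the mediant; major triad there is III6.
F#dim7: root F# is the leading tone; fully diminished seventh chord there is viio7.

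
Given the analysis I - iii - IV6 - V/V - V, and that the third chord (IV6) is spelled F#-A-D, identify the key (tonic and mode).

IV6 is given as F#-A-D — a major triad with root D.
IV6 on D implies D is the subdominant; that puts the tonic at A, and the uppercase numeral fits major mode.

A major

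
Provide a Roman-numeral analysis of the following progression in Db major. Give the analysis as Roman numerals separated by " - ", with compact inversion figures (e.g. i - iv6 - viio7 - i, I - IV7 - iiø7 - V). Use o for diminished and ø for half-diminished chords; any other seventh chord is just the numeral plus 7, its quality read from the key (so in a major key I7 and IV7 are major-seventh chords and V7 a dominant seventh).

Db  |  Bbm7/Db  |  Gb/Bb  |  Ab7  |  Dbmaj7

I - vi65 - IV6 - V7 - I7

Db: major triad on Db = scale degree 1 → I.
Bbm7/Db: root Bb is the submediant; minor seventh chord there is vi65.
Gb/Bb: root Gb is the subdominant; major triad there is IV6.
Ab7: root Ab is the dominant; dominant seventh chord there is V7.
Dbmaj7 has root Db, degree 1 in Db major, so I7.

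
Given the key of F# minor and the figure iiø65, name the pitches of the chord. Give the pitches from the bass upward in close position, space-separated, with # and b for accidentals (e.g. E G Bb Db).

The numeral's case and figure indicate a half-diminished seventh chord. In F# minor its root, scale degree 2, is G#.
Stacking thirds from G# gives G#-B-D-F#.
The figured bass 65 indicates first inversion, placing the third (B) in the bass: B-D-F#-G#.

B D F# G#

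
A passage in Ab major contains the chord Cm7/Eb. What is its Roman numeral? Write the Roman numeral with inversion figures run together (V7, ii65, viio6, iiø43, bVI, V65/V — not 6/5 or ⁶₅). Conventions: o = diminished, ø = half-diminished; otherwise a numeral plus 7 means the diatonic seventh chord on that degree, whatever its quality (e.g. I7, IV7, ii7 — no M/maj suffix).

iii65

Stacked in thirds the chord is C-Eb-G-Bb: a minor seventh chord on C.
In Ab major, C is the mediant; the diatonic minor seventh chord there is iii7.
With Eb in the bass the chord is in first inversion, so the figured bass is 65.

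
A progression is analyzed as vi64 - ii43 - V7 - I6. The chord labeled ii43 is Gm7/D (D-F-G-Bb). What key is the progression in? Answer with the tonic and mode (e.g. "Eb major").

The anchor chord is a minor seventh chord on G, labeled ii43.
ii43 on G implies G is the supertonic; that puts the tonic at F, and the lowercase numeral fits major mode.

F major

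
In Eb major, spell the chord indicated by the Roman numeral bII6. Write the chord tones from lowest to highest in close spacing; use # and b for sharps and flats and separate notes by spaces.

Ab Cb Fb

Scale degree 2 in Eb major is F; lowering it a half step gives Fb. bII6 is the Neapolitan sixth — a major triad on the lowered second degree, here in its customary first inversion.
So the chord is Fb-Ab-Cb, a major triad.
With the 6 figure the chord is in first inversion; from the bass Ab upward in close position it reads Ab-Cb-Fb.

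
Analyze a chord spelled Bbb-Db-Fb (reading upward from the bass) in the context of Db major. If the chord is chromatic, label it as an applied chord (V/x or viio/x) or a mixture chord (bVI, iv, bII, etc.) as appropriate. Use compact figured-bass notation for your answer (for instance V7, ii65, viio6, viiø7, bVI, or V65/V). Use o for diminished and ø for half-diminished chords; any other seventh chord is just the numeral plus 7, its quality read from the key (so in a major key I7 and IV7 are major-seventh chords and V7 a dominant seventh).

Stacked in thirds the chord is Bbb-Db-Fb: a major triad on Bbb.
Bbb is the lowered sixth degree of Db major (diatonic 6 would be Bb). This is a major triad on the lowered sixth degree, borrowed from the parallel minor.

bVI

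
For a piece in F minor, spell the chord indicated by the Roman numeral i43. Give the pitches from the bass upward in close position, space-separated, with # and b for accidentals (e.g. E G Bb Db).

C Eb F Ab

The numeral's case and figure indicate a minor seventh chord. In F minor its root, the first degree, is F.
Stacking thirds from F gives F-Ab-C-Eb.
With the 43 figure the chord is in second inversion; from the bass C upward in close position it reads C-Eb-F-Ab.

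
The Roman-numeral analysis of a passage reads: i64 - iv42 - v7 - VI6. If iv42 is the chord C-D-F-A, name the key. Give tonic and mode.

The anchor chord is a minor seventh chord on D, labeled iv42.
iv42 on D implies D is the subdominant; that puts the tonic at A, and the lowercase numeral fits minor mode.

A minor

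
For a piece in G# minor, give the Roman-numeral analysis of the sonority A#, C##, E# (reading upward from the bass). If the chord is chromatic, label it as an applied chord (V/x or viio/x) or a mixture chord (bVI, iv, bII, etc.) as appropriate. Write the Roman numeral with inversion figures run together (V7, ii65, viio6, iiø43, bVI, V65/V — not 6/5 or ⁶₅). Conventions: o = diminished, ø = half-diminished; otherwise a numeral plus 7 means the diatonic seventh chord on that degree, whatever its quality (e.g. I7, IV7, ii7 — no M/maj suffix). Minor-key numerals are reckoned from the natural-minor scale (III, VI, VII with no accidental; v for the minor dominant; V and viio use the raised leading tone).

V/V

Stacked in thirds the chord is A#-C##-E#: a major triad on A#.
A# is not a diatonic chord root with this quality in G# minor, but it lies a perfect fifth above D# (V), so the chord functions as an applied dominant of V.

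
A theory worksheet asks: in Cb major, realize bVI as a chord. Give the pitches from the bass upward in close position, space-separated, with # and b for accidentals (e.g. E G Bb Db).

Abb Cb Ebb

Scale degree 6 in Cb major is Ab; lowering it a half step gives Abb. bVI is a major triad on the lowered sixth degree, borrowed from the parallel minor.
So the chord is Abb-Cb-Ebb.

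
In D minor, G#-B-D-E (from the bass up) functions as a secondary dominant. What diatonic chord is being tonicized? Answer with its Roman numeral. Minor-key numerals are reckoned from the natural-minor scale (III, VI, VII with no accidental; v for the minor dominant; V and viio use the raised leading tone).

V

The chord is a dominant seventh chord on E.
A dominant resolves down a perfect fifth: E → A. In D minor, A is scale degree 5, i.e. V.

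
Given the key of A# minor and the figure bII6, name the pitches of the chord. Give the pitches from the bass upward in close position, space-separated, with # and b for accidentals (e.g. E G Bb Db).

bII6 is the Neapolitan sixth — a major triad on the lowered second degree, here in its customary first inversion. In A# minor that root is B.
So the chord is B-D#-F#, a major triad.
With the 6 figure the chord is in first inversion; from the bass D# upward in close position it reads D#-F#-B.

D# F# B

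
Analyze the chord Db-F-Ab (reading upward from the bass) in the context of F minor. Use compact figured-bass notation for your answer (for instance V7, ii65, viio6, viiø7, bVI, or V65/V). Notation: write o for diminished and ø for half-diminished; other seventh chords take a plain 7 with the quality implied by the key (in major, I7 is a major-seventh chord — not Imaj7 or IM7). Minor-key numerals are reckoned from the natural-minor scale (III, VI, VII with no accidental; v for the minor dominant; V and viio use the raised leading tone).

VI

Stacked in thirds the chord is Db-F-Ab: a major triad on Db.
In F minor, Db is the submediant; the diatonic major triad there is VI.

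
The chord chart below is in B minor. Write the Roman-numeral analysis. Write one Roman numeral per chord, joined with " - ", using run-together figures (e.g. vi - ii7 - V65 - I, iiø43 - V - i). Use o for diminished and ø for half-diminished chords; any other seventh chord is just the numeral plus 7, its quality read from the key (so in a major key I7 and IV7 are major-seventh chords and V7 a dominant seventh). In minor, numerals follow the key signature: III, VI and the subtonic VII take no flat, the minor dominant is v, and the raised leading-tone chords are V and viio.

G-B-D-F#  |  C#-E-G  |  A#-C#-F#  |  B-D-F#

G-B-D-F#: major seventh chord on G = scale degree 6 → VI7.
C#-E-G has root C#, degree 2 in B minor, so iio.
A#-C#-F#: major triad on F# = scale degree 5 → V6.
B-D-F# has root B, degree 1 in B minor, so i.

VI7 - iio - V6 - i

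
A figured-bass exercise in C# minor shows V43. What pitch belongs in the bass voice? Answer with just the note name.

V in C# minor has root G#; the chord is G#-B#-D#-F#.
The figure 43 means second inversion — the fifth is in the bass.

D#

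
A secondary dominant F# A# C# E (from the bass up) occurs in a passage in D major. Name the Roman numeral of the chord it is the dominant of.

vi

The chord is a dominant seventh chord on F#.
A dominant resolves down a perfect fifth: F# → B. In D major, B is scale degree 6, i.e. vi.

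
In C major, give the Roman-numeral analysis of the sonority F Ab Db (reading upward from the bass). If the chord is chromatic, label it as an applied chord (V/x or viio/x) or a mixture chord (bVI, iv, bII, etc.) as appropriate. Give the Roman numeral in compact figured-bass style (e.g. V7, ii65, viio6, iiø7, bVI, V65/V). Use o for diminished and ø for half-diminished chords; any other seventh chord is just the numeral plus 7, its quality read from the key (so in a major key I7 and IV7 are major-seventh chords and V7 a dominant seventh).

bII6

The pitches Db-F-Ab form a major triad rooted on Db.
Db is the lowered second degree of C major (diatonic 2 would be D). This is the Neapolitan sixth — a major triad on the lowered second degree, here in its customary first inversion.
With F in the bass the chord is in first inversion, so the figured bass is 6.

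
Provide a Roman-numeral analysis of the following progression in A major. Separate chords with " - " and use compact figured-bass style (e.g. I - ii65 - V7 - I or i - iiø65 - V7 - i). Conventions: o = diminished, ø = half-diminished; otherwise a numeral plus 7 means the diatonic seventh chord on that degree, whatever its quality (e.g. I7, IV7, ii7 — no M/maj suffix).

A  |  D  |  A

I - IV - I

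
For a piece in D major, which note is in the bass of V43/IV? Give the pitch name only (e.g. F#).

A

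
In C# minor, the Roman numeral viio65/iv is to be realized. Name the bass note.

G#

The applied chord viio65/iv is rooted on E#: E#-G#-B-D.
The figure 65 means first inversion — the third is in the bass.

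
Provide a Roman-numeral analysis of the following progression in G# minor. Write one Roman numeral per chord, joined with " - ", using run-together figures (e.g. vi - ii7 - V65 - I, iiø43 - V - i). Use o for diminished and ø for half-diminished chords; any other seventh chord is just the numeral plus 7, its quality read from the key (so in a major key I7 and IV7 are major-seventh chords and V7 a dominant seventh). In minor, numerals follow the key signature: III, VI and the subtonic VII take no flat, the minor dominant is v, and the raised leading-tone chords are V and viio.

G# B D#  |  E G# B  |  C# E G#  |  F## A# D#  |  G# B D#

G#-B-D# has root G#, degree 1 in G# minor, so i.
E-G#-B: root E is the submediant; major triad there is VI.
C#-E-G#: root C# is the subdominant; minor triad there is iv.
F##-A#-D#: major triad on D# = scale degree 5 → V6.
G#-B-D#: root G# is the tonic; minor triad there is i.

i - VI - iv - V6 - i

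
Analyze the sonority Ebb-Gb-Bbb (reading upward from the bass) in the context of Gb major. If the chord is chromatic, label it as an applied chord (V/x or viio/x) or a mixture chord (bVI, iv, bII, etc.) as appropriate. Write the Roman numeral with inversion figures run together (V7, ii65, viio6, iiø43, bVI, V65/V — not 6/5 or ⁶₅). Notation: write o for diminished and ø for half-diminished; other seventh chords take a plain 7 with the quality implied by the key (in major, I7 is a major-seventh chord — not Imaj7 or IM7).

bVI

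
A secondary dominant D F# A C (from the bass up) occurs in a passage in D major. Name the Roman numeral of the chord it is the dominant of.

The chord is a dominant seventh chord on D.
A dominant resolves down a perfect fifth: D → G. In D major, G is scale degree 4, i.e. IV.

IV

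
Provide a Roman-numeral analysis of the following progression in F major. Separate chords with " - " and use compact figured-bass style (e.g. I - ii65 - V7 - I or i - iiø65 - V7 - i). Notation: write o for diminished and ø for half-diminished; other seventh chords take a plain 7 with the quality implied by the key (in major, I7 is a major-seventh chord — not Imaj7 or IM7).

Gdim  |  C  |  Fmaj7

iio - V - I7

Gdim: diminished triad on G — chromatic; iio (borrowed from the parallel minor).
C: root C is the dominant; major triad there is V.
Fmaj7: major seventh chord on F = scale degree 1 → I7.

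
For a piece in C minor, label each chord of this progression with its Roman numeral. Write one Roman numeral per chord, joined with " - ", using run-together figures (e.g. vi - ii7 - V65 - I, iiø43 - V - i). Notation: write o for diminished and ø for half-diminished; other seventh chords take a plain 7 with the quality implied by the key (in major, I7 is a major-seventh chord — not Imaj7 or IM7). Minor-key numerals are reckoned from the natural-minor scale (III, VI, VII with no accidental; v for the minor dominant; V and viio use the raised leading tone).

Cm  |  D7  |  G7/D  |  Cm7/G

i - V7/V - V43 - i43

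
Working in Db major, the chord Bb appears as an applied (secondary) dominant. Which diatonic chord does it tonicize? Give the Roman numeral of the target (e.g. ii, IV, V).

ii

The chord is a major triad on Bb.
A dominant resolves down a perfect fifth: Bb → Eb. In Db major, Eb is scale degree 2, i.e. ii.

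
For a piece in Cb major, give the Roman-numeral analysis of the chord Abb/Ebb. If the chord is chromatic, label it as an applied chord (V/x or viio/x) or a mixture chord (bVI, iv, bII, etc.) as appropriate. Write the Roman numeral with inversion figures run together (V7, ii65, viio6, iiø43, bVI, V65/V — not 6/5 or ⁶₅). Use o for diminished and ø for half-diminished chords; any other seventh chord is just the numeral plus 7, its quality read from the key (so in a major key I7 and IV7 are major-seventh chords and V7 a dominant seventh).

Stacked in thirds the chord is Abb-Cb-Ebb: a major triad on Abb.
Abb is the lowered sixth degree of Cb major (diatonic 6 would be Ab). This is a major triad on the lowered sixth degree, borrowed from the parallel minor.
With Ebb in the bass the chord is in second inversion, so the figured bass is 64.

bVI64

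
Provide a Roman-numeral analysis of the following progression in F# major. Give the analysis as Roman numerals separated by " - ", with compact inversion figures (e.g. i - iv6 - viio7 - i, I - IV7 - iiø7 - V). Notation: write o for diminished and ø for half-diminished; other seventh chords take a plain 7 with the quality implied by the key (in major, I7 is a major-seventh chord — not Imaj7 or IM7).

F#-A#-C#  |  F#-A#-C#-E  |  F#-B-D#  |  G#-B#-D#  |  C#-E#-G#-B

I - V7/IV - IV64 - V/V - V7

F#-A#-C#: major triad on F# = scale degree 1 → I.
F#-A#-C#-E: a dominant seventh chord on F#, the applied dominant of IV → V7/IV.
F#-B-D# has root B, degree 4 in F# major, so IV64.
G#-B#-D#: chromatic; G# is V of V, so V/V.
C#-E#-G#-B: root C# is the dominant; dominant seventh chord there is V7.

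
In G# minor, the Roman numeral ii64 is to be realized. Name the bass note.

E#

ii in G# minor has root A#; the chord is A#-C#-E#.
The figure 64 means second inversion — the fifth is in the bass.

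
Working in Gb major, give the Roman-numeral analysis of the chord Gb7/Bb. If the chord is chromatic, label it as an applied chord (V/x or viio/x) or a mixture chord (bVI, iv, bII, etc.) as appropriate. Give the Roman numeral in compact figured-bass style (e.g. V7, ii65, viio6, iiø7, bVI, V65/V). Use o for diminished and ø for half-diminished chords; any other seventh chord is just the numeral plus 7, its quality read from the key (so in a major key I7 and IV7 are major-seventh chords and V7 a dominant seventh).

The pitches Gb-Bb-Db-Fb form a dominant seventh chord rooted on Gb.
Gb is not a diatonic chord root with this quality in Gb major, but it lies a perfect fifth above Cb (IV), so the chord functions as an applied dominant of IV.
With Bb in the bass the chord is in first inversion, so the figured bass is 65.

V65/IV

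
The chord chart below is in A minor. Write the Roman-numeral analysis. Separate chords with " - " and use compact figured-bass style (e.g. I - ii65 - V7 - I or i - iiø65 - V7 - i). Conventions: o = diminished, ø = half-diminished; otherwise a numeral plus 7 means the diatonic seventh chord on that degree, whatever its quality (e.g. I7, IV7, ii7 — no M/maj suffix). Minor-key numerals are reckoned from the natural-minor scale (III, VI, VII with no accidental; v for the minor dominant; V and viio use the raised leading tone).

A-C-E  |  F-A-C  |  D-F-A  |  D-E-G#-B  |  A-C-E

i - VI - iv - V42 - i

A-C-E has root A, degree 1 in A minor, so i.
F-A-C has root F, degree 6 in A minor, so VI.
D-F-A: root D is the subdominant; minor triad there is iv.
D-E-G#-B: dominant seventh chord on E = scale degree 5 → V42.
A-C-E has root A, degree 1 in A minor, so i.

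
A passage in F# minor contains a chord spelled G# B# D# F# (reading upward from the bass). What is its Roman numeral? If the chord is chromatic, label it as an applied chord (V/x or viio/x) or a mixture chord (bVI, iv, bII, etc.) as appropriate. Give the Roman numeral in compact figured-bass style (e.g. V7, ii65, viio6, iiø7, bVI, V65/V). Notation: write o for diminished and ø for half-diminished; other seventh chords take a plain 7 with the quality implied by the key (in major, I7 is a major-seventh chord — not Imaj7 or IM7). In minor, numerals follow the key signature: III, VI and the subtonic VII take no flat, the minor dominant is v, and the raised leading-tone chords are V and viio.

Stacked in thirds the chord is G#-B#-D#-F#: a dominant seventh chord on G#.
G# is not a diatonic chord root with this quality in F# minor, but it lies a perfect fifth above C# (V), so the chord functions as an applied dominant of V.

V7/V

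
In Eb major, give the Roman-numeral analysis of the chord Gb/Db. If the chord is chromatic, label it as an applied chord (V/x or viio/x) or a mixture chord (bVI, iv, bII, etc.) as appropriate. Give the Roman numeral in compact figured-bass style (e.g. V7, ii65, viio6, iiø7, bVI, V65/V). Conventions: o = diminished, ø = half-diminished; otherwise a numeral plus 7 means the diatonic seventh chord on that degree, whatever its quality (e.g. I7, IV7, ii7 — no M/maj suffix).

bIII64

The pitches Gb-Bb-Db form a major triad rooted on Gb.
Gb is the lowered third degree of Eb major (diatonic 3 would be G). This is a major triad on the lowered third degree, borrowed from the parallel minor.
With Db in the bass the chord is in second inversion, so the figured bass is 64.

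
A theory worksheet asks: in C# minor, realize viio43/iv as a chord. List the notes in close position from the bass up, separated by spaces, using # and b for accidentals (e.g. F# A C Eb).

B D E# G#

viio43/iv is a secondary leading-tone chord. The target iv is F# in C# minor; the applied chord is rooted a semitone below, on E#.
Building a fully diminished seventh chord on E# gives E#-G#-B-D.
With the 43 figure the chord is in second inversion; from the bass B upward in close position it reads B-D-E#-G#.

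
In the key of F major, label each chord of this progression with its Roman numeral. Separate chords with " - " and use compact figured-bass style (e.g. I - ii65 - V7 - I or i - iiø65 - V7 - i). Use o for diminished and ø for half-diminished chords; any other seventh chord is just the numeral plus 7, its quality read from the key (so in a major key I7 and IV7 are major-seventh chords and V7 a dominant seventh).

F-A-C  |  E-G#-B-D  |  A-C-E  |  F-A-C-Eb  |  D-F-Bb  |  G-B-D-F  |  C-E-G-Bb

F-A-C: root F is the tonic; major triad there is I.
E-G#-B-D is the secondary dominant of iii (dominant seventh chord on E): V7/iii.
A-C-E: minor triad on A = scale degree 3 → iii.
F-A-C-Eb: chromatic; F is V of IV, so V7/IV.
D-F-Bb: root Bb is the subdominant; major triad there is IV6.
G-B-D-F: a dominant seventh chord on G, the applied dominant of V → V7/V.
C-E-G-Bb has root C, degree 5 in F major, so V7.

I - V7/iii - iii - V7/IV - IV6 - V7/V - V7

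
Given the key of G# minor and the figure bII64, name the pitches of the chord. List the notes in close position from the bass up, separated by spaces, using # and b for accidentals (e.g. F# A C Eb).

E A C#

bII64 is the Neapolitan chord — a major triad on the lowered second degree. In G# minor that root is A.
So the chord is A-C#-E.
With the 64 figure the chord is in second inversion; from the bass E upward in close position it reads E-A-C#.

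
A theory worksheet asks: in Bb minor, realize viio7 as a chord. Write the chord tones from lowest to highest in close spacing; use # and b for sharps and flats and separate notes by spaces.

A C Eb Gb

In Bb minor, the leading-tone chord is built on the raised seventh degree, A.
Stacking thirds from A gives A-C-Eb-Gb.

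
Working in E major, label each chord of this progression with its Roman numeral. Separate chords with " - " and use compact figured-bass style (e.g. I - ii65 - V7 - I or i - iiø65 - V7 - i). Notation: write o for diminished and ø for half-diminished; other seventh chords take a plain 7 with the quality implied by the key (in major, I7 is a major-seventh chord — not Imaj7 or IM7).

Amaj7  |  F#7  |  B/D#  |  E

Amaj7 has root A, degree 4 in E major, so IV7.
F#7: chromatic; F# is V of V, so V7/V.
B/D# has root B, degree 5 in E major, so V6.
E: major triad on E = scale degree 1 → I.

IV7 - V7/V - V6 - I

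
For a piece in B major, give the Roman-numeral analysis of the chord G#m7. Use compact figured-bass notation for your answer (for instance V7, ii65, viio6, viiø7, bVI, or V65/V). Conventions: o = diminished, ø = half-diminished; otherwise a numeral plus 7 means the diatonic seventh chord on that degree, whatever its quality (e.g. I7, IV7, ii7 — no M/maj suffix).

vi7

Stacked in thirds the chord is G#-B-D#-F#: a minor seventh chord on G#.
In B major, G# is the submediant; the diatonic minor seventh chord there is vi7.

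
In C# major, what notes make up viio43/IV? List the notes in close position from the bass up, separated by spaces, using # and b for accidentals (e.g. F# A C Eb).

B D E# G#

viio43/IV is a secondary leading-tone chord. The target IV is F# in C# major; the applied chord is rooted a semitone below, on E#.
Building a fully diminished seventh chord on E# gives E#-G#-B-D.
With the 43 figure the chord is in second inversion; from the bass B upward in close position it reads B-D-E#-G#.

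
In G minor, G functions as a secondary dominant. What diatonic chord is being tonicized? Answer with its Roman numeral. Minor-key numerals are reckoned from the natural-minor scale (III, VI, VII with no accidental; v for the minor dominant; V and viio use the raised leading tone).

The chord is a major triad on G.
A dominant resolves down a perfect fifth: G → C. In G minor, C is scale degree 4, i.e. iv.

iv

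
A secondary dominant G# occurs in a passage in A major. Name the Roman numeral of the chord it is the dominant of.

iii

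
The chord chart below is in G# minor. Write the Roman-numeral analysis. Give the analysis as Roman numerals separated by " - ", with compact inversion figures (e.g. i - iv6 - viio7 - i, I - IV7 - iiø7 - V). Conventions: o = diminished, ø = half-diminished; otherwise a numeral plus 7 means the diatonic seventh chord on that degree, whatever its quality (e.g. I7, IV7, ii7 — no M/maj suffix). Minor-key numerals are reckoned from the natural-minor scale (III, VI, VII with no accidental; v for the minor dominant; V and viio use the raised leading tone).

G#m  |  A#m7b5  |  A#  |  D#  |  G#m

G#m has root G#, degree 1 in G# minor, so i.
A#m7b5: half-diminished seventh chord on A# = scale degree 2 → iiø7.
A#: chromatic; A# is V of V, so V/V.
D# has root D#, degree 5 in G# minor, so V.
G#m: minor triad on G# = scale degree 1 → i.

i - iiø7 - V/V - V - i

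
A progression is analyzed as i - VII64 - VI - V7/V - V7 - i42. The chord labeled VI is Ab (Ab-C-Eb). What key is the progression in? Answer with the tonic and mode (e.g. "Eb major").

C minor

The anchor chord is a major triad on Ab, labeled VI.
If Ab is scale degree 6 and the mode makes that degree carry a major triad, the tonic is C and the mode is minor.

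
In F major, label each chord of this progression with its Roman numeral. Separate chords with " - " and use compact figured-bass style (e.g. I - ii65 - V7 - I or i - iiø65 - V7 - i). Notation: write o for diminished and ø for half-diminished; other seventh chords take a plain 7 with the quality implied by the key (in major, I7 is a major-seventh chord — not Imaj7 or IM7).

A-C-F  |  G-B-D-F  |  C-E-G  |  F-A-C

A-C-F has root F, degree 1 in F major, so I6.
G-B-D-F: chromatic; G is V of V, so V7/V.
C-E-G has root C, degree 5 in F major, so V.
F-A-C: root F is the tonic; major triad there is I.

I6 - V7/V - V - I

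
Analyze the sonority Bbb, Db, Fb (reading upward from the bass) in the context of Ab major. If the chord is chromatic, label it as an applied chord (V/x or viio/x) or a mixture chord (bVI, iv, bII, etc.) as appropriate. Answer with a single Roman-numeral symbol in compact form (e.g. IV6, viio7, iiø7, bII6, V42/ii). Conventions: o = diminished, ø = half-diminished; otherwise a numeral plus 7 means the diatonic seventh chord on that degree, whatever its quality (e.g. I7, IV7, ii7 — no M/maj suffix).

bII

Stacked in thirds the chord is Bbb-Db-Fb: a major triad on Bbb.
Bbb is the lowered second degree of Ab major (diatonic 2 would be Bb). This is the Neapolitan chord — a major triad on the lowered second degree.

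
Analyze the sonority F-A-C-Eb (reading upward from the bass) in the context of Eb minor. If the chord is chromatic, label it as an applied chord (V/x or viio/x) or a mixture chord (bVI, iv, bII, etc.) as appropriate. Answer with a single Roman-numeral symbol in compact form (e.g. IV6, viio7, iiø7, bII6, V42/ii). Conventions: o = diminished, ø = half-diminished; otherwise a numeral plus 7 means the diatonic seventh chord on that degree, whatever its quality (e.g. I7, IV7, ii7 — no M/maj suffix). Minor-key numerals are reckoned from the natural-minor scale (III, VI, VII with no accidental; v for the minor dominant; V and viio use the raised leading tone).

The pitches F-A-C-Eb form a dominant seventh chord rooted on F.
F is not a diatonic chord root with this quality in Eb minor, but it lies a perfect fifth above Bb (V), so the chord functions as an applied dominant of V.

V7/V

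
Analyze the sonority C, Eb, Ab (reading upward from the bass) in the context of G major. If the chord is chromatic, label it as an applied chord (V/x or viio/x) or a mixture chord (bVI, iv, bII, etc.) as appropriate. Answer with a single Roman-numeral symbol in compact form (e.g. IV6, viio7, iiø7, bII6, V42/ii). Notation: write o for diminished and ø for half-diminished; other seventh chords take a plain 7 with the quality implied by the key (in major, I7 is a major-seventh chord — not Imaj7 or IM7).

The pitches Ab-C-Eb form a major triad rooted on Ab.
Ab is the lowered second degree of G major (diatonic 2 would be A). This is the Neapolitan sixth — a major triad on the lowered second degree, here in its customary first inversion.
With C in the bass the chord is in first inversion, so the figured bass is 6.

bII6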